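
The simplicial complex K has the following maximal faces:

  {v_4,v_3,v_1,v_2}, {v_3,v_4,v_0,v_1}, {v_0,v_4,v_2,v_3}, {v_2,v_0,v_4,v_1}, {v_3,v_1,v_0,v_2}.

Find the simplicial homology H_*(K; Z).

H_0 ≅ Z,  H_1 = 0,  H_2 = 0,  H_3 ≅ Z.

K has 5 vertices, 10 edges, 10 triangles, 5 3-simplices.
rank ∂_0 = 0, rank ∂_1 = 4 ⇒ b_0 = 5 − 0 − 4 = 1; all invariant factors of ∂_1 are 1 so no torsion. So H_0 = Z.
rank ∂_1 = 4, rank ∂_2 = 6 ⇒ b_1 = 10 − 4 − 6 = 0; all invariant factors of ∂_2 are 1 so no torsion. So H_1 = 0.
rank ∂_2 = 6, rank ∂_3 = 4 ⇒ b_2 = 10 − 6 − 4 = 0; all invariant factors of ∂_3 are 1 so no torsion. So H_2 = 0.
rank ∂_3 = 4, rank ∂_4 = 0 ⇒ b_3 = 5 − 4 − 0 = 1. So H_3 = Z.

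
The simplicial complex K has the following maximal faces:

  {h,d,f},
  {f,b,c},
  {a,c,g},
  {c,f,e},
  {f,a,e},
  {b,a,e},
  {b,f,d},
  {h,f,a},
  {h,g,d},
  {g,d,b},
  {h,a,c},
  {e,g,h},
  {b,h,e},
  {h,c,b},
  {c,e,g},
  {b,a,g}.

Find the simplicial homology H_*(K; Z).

H_0 = Z,  H_1 = Z^2,  H_2 = Z.

We work with the vertex ordering a < b < c < d < e < f < g < h. The simplices of K, each written with vertices in increasing order, are:

  0-simplices (8): a, b, c, d, e, f, g, h
  1-simplices (24): ab, ac, ae, af, ag, ah, bc, bd, be, bf, bg, bh, ce, cf, cg, ch, df, dg, dh, ef, eg, eh, fh, gh
  2-simplices (16): abe, abg, acg, ach, aef, afh, bcf, bch, bdf, bdg, beh, cef, ceg, dfh, dgh, egh

so the chain groups are C_0 ≅ Z^8, C_1 ≅ Z^24, C_2 ≅ Z^16.

The boundary map ∂_1: C_1 → C_0 maps an edge to its endpoints' difference, ∂[p,q] = q − p. For instance
  ∂dg = g − d.
As a 8×24 matrix over Z this has rank 7, with invariant factors (1,1,1,1,1,1,1).

∂_2: C_2 → C_1 sends each 2-simplex [p,q,r] to [q,r] − [p,r] + [p,q]. For instance
  ∂abe = be − ae + ab,
  ∂dgh = gh − dh + dg.
This gives a 24×16 integer matrix of rank 15; reducing to Smith normal form yields diagonal entries (1,1,1,1,1,1,1,1,1,1,1,1,1,1,1).

Now H_k = ker ∂_k / im ∂_{k+1}, so:

  H_0: rank C_0 − rank ∂_1 = 8 − 7 = 1, and the invariant factors of ∂_1 are all 1, so H_0 = Z.
  H_1: rank ker ∂_1 − rank ∂_2 = (24 − 7) − 15 = 2, and the invariant factors of ∂_2 are all 1, so H_1 = Z^2.
  H_2: rank ker ∂_2 − rank ∂_3 = (16 − 15) − 0 = 1, and there is no ∂_3, so H_2 = Z.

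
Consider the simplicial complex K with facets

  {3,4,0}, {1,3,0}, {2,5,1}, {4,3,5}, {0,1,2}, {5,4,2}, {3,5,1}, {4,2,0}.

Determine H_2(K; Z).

H_2 = Z.

K has 6 vertices, 12 edges, 8 triangles.
rank ∂_2 = 7, rank ∂_3 = 0 ⇒ b_2 = 8 − 7 − 0 = 1. So H_2 ≅ Z.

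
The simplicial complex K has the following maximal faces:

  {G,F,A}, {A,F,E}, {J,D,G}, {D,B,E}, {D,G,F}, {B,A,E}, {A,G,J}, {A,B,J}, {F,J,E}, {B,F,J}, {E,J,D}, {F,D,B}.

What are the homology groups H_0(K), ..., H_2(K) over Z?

H_0 ≅ Z,  H_1 ≅ Z_2,  H_2 = 0.

Order the vertices as A < B < D < E < F < G < J. Listing each simplex with vertices in this order, K has dimension 2 with simplices:

  0-simplices (7): A, B, D, E, F, G, J
  1-simplices (18): AB, AE, AF, AG, AJ, BD, BE, BF, BJ, DE, DF, DG, DJ, EF, EJ, FG, FJ, GJ
  2-simplices (12): ABE, ABJ, AEF, AFG, AGJ, BDE, BDF, BFJ, DEJ, DFG, DGJ, EFJ

Hence C_0 ≅ Z^7, C_1 ≅ Z^18, C_2 ≅ Z^12.

∂_1: C_1 → C_0 sends each edge [p,q] (with p < q) to q − p. For instance
  ∂BD = D − B.
This gives a 7×18 integer matrix of rank 6; reducing to Smith normal form yields diagonal entries (1,1,1,1,1,1).

The boundary map ∂_2: C_2 → C_1 sends each 2-simplex [p,q,r] to [q,r] − [p,r] + [p,q]. For instance
  ∂BDE = DE − BE + BD,
  ∂AGJ = GJ − AJ + AG.
As a 18×12 matrix over Z this has rank 12, with invariant factors (1,1,1,1,1,1,1,1,1,1,1,2).

Computing H_k = (kernel of ∂_k) / (image of ∂_{k+1}):

  H_0: rank C_0 − rank ∂_1 = 7 − 6 = 1, and the invariant factors of ∂_1 are all 1, so H_0 ≅ Z.
  H_1: rank ker ∂_1 − rank ∂_2 = (18 − 6) − 12 = 0, and ∂_2 has invariant factor 2 > 1, so H_1 ≅ Z_2.
  H_2: rank ker ∂_2 − rank ∂_3 = (12 − 12) − 0 = 0, and there is no ∂_3, so H_2 ≅ 0.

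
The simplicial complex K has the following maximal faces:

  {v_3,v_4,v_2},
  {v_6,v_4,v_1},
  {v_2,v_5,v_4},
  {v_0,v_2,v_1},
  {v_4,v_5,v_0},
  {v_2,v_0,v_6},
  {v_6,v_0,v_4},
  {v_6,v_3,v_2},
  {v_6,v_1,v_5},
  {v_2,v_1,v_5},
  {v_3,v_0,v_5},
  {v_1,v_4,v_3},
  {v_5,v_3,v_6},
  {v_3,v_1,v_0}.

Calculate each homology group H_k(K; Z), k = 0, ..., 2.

H_0 = Z,  H_1 = Z^2,  H_2 = Z.

Order the vertices as v_0 < v_1 < v_2 < v_3 < v_4 < v_5 < v_6. Listing each simplex with vertices in this order, K has dimension 2 with simplices:

  0-simplices (7): [v_0], [v_1], [v_2], [v_3], [v_4], [v_5], [v_6]
  1-simplices (21): (21 of them)
  2-simplices (14): (14 of them)

Hence C_0 ≅ Z^7, C_1 ≅ Z^21, C_2 ≅ Z^14.

Boundary ∂_1: C_1 → C_0 sends each edge [p,q] (with p < q) to q − p.
As a 7×21 matrix over Z this has rank 6, with invariant factors (1,1,1,1,1,1).

The boundary map ∂_2: C_2 → C_1 acts by ∂[p,q,r] = [q,r] − [p,r] + [p,q]. For instance
  ∂[v_1,v_2,v_5] = [v_2,v_5] − [v_1,v_5] + [v_1,v_2],
  ∂[v_2,v_3,v_6] = [v_3,v_6] − [v_2,v_6] + [v_2,v_3].
This gives a 21×14 integer matrix of rank 13; reducing to Smith normal form yields diagonal entries (1,1,1,1,1,1,1,1,1,1,1,1,1).

Computing H_k = (kernel of ∂_k) / (image of ∂_{k+1}):

  H_0: rank C_0 − rank ∂_1 = 7 − 6 = 1, and the invariant factors of ∂_1 are all 1, so H_0 = Z.
  H_1: rank ker ∂_1 − rank ∂_2 = (21 − 6) − 13 = 2, and the invariant factors of ∂_2 are all 1, so H_1 = Z^2.
  H_2: rank ker ∂_2 − rank ∂_3 = (14 − 13) − 0 = 1, and there is no ∂_3, so H_2 = Z.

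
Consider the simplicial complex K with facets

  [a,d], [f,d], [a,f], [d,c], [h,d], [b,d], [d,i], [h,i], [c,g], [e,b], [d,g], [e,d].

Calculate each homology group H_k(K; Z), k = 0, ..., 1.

H_0 ≅ Z,  H_1 ≅ Z^4.

Take the total order a < b < c < d < e < f < g < h < i on the vertex set. Then K (dimension 1) consists of the simplices:

  0-simplices (9): a, b, c, d, e, f, g, h, i
  1-simplices (12): ad, af, bd, be, cd, cg, de, df, dg, dh, di, hi

Hence C_0 ≅ Z^9, C_1 ≅ Z^12.

The boundary map ∂_1: C_1 → C_0 maps an edge to its endpoints' difference, ∂[p,q] = q − p. For instance
  ∂de = e − d.
As a 9×12 matrix over Z this has rank 8, with invariant factors (1,1,1,1,1,1,1,1).

Computing H_k = (kernel of ∂_k) / (image of ∂_{k+1}):

  H_0: rank C_0 − rank ∂_1 = 9 − 8 = 1, and the invariant factors of ∂_1 are all 1, so H_0 = Z.
  H_1: rank ker ∂_1 − rank ∂_2 = (12 − 8) − 0 = 4, and there is no ∂_2, so H_1 = Z^4.

As a check, the Euler characteristic is 9 − 12 = -3, which agrees with 1 − 4 = -3.
(K is a triangulation of a wedge of 4 circles.)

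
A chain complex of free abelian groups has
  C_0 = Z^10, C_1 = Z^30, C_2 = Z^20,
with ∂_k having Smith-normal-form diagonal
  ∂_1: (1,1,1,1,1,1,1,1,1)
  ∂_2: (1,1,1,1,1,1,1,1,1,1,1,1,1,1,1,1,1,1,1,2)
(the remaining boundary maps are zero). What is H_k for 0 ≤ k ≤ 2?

H_0: b_0 = 10 − 0 − 9 = 1; torsion from ∂_1 factors > 1: none. So H_0 = Z.
H_1: b_1 = 30 − 9 − 20 = 1; torsion from ∂_2 factors > 1: [2]. So H_1 = Z ⊕ Z/2.
H_2: b_2 = 20 − 20 − 0 = 0; torsion from ∂_3 factors > 1: none. So H_2 = 0.

H_0 = Z,  H_1 = Z ⊕ Z/2,  H_2 = 0.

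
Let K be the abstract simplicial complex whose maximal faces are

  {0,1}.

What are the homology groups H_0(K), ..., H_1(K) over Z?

H_0 = Z,  H_1 = 0.

Take the total order 0 < 1 on the vertex set. Then K (dimension 1) consists of the simplices:

  0-simplices (2): [0], [1]
  1-simplices (1): [0,1]

Hence C_0 ≅ Z^2, C_1 ≅ Z^1.

∂_1: C_1 → C_0 sends each edge [p,q] (with p < q) to q − p.
The 2×1 boundary matrix has rank 1 and Smith normal form diag(1).

From H_k ≅ ker(∂_k) / im(∂_{k+1}) we obtain:

  H_0: rank C_0 − rank ∂_1 = 2 − 1 = 1, and the invariant factors of ∂_1 are all 1, so H_0 ≅ Z.
  H_1: rank ker ∂_1 − rank ∂_2 = (1 − 1) − 0 = 0, and there is no ∂_2, so H_1 ≅ 0.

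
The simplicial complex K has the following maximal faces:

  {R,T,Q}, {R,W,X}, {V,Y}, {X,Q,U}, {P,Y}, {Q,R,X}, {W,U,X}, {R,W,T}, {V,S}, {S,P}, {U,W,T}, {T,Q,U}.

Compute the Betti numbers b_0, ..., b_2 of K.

Order the vertices as P < Q < R < S < T < U < V < W < X < Y. Listing each simplex with vertices in this order, K has dimension 2 with simplices:

  0-simplices (10): P, Q, R, S, T, U, V, W, X, Y
  1-simplices (16): PS, PY, QR, QT, QU, QX, RT, RW, RX, SV, TU, TW, UW, UX, VY, WX
  2-simplices (8): QRT, QRX, QTU, QUX, RTW, RWX, TUW, UWX

giving chain groups C_0 ≅ Z^10, C_1 ≅ Z^16, C_2 ≅ Z^8.

The boundary map ∂_1: C_1 → C_0 is given by ∂[p,q] = [q] − [p].
The resulting 10×16 matrix has rank 8, and its Smith normal form has invariant factors (1,1,1,1,1,1,1,1).

∂_2: C_2 → C_1 sends each 2-simplex [p,q,r] to [q,r] − [p,r] + [p,q]. For instance
  ∂QRX = RX − QX + QR,
  ∂TUW = UW − TW + TU.
The resulting 16×8 matrix has rank 7, and its Smith normal form has invariant factors (1,1,1,1,1,1,1).

From H_k ≅ ker(∂_k) / im(∂_{k+1}) we obtain:

  H_0: rank C_0 − rank ∂_1 = 10 − 8 = 2, and the invariant factors of ∂_1 are all 1, so H_0 ≅ Z^2.
  H_1: rank ker ∂_1 − rank ∂_2 = (16 − 8) − 7 = 1, and the invariant factors of ∂_2 are all 1, so H_1 ≅ Z.
  H_2: rank ker ∂_2 − rank ∂_3 = (8 − 7) − 0 = 1, and there is no ∂_3, so H_2 ≅ Z.

As a check, the Euler characteristic is 10 − 16 + 8 = 2, which agrees with 2 − 1 + 1 = 2.

Hence the Betti numbers are b_0 = 2, b_1 = 1, b_2 = 1.

b_0 = 2, b_1 = 1, b_2 = 1.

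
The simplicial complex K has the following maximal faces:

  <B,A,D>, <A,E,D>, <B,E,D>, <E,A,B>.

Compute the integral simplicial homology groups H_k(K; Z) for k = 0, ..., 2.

H_0 = Z,  H_1 = 0,  H_2 = Z.

Take the total order A < B < D < E on the vertex set. Then K (dimension 2) consists of the simplices:

  0-simplices (4): A, B, D, E
  1-simplices (6): AB, AD, AE, BD, BE, DE
  2-simplices (4): ABD, ABE, ADE, BDE

so the chain groups are C_0 ≅ Z^4, C_1 ≅ Z^6, C_2 ≅ Z^4.

Boundary ∂_1: C_1 → C_0 maps an edge to its endpoints' difference, ∂[p,q] = q − p. For instance
  ∂AB = B − A.
As a 4×6 matrix over Z this has rank 3, with invariant factors (1,1,1).

Boundary ∂_2: C_2 → C_1 sends each 2-simplex [p,q,r] to [q,r] − [p,r] + [p,q]. For instance
  ∂BDE = DE − BE + BD,
  ∂ABD = BD − AD + AB.
The resulting 6×4 matrix has rank 3, and its Smith normal form has invariant factors (1,1,1).

From H_k ≅ ker(∂_k) / im(∂_{k+1}) we obtain:

  H_0: rank C_0 − rank ∂_1 = 4 − 3 = 1, and the invariant factors of ∂_1 are all 1, so H_0 ≅ Z.
  H_1: rank ker ∂_1 − rank ∂_2 = (6 − 3) − 3 = 0, and the invariant factors of ∂_2 are all 1, so H_1 ≅ 0.
  H_2: rank ker ∂_2 − rank ∂_3 = (4 − 3) − 0 = 1, and there is no ∂_3, so H_2 ≅ Z.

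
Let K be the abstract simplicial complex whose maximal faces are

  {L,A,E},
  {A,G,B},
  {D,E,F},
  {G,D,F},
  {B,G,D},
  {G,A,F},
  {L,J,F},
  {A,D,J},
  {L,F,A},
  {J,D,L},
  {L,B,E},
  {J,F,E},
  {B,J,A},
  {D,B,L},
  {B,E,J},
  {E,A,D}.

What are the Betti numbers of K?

b_0 = 1, b_1 = 2, b_2 = 1.

Fix the vertex order A < B < D < E < F < G < J < L and write every simplex with vertices in increasing order. Then dim K = 2 and the simplices of K are:

  0-simplices (8): A, B, D, E, F, G, J, L
  1-simplices (24): AB, AD, AE, AF, AG, AJ, AL, BD, BE, BG, BJ, BL, DE, DF, DG, DJ, DL, EF, EJ, EL, FG, FJ, FL, JL
  2-simplices (16): ABG, ABJ, ADE, ADJ, AEL, AFG, AFL, BDG, BDL, BEJ, BEL, DEF, DFG, DJL, EFJ, FJL

Hence C_0 ≅ Z^8, C_1 ≅ Z^24, C_2 ≅ Z^16.

Boundary ∂_1: C_1 → C_0 maps an edge to its endpoints' difference, ∂[p,q] = q − p.
As a 8×24 matrix over Z this has rank 7, with invariant factors (1,1,1,1,1,1,1).

∂_2: C_2 → C_1 acts by ∂[p,q,r] = [q,r] − [p,r] + [p,q]. For instance
  ∂DEF = EF − DF + DE,
  ∂BEJ = EJ − BJ + BE.
As a 24×16 matrix over Z this has rank 15, with invariant factors (1,1,1,1,1,1,1,1,1,1,1,1,1,1,1).

Computing H_k = (kernel of ∂_k) / (image of ∂_{k+1}):

  H_0: rank C_0 − rank ∂_1 = 8 − 7 = 1, and the invariant factors of ∂_1 are all 1, so H_0 ≅ Z.
  H_1: rank ker ∂_1 − rank ∂_2 = (24 − 7) − 15 = 2, and the invariant factors of ∂_2 are all 1, so H_1 ≅ Z^2.
  H_2: rank ker ∂_2 − rank ∂_3 = (16 − 15) − 0 = 1, and there is no ∂_3, so H_2 ≅ Z.

As a check, the Euler characteristic is 8 − 24 + 16 = 0, which agrees with 1 − 2 + 1 = 0.

Hence the Betti numbers are b_0 = 1, b_1 = 2, b_2 = 1.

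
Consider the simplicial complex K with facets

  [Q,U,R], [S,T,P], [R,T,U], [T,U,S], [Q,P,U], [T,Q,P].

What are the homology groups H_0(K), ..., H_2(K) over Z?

H_0 = Z,  H_1 = Z,  H_2 = 0.

Take the total order P < Q < R < S < T < U on the vertex set. Then K (dimension 2) consists of the simplices:

  0-simplices (6): P, Q, R, S, T, U
  1-simplices (12): PQ, PS, PT, PU, QR, QT, QU, RT, RU, ST, SU, TU
  2-simplices (6): PQT, PQU, PST, QRU, RTU, STU

Hence C_0 ≅ Z^6, C_1 ≅ Z^12, C_2 ≅ Z^6.

∂_1: C_1 → C_0 maps an edge to its endpoints' difference, ∂[p,q] = q − p.
The resulting 6×12 matrix has rank 5, and its Smith normal form has invariant factors (1,1,1,1,1).

The boundary map ∂_2: C_2 → C_1 maps a triangle to the signed sum of its edges. For instance
  ∂RTU = TU − RU + RT,
  ∂PST = ST − PT + PS.
The 12×6 boundary matrix has rank 6 and Smith normal form diag(1,1,1,1,1,1).

Computing H_k = (kernel of ∂_k) / (image of ∂_{k+1}):

  H_0: rank C_0 − rank ∂_1 = 6 − 5 = 1, and the invariant factors of ∂_1 are all 1, so H_0 ≅ Z.
  H_1: rank ker ∂_1 − rank ∂_2 = (12 − 5) − 6 = 1, and the invariant factors of ∂_2 are all 1, so H_1 ≅ Z.
  H_2: rank ker ∂_2 − rank ∂_3 = (6 − 6) − 0 = 0, and there is no ∂_3, so H_2 ≅ 0.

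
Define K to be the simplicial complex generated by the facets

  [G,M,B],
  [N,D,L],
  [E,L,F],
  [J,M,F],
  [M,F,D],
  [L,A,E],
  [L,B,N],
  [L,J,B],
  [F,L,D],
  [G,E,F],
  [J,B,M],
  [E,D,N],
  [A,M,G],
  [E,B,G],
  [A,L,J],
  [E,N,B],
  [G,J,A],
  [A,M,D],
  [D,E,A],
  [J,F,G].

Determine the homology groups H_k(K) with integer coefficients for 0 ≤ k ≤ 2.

H_0 = Z,  H_1 = Z ⊕ Z/2Z,  H_2 = 0.

We work with the vertex ordering A < B < D < E < F < G < J < L < M < N. The simplices of K, each written with vertices in increasing order, are:

  0-simplices (10): A, B, D, E, F, G, J, L, M, N
  1-simplices (30): AD, AE, AG, AJ, AL, AM, BE, BG, BJ, BL, BM, BN, DE, DF, DL, DM, DN, EF, EG, EL, EN, FG, FJ, FL, FM, GJ, GM, JL, JM, LN
  2-simplices (20): ADE, ADM, AEL, AGJ, AGM, AJL, BEG, BEN, BGM, BJL, BJM, BLN, DEN, DFL, DFM, DLN, EFG, EFL, FGJ, FJM

so the chain groups are C_0 ≅ Z^10, C_1 ≅ Z^30, C_2 ≅ Z^20.

∂_1: C_1 → C_0 sends each edge [p,q] (with p < q) to q − p.
As a 10×30 matrix over Z this has rank 9, with invariant factors (1,1,1,1,1,1,1,1,1).

The boundary map ∂_2: C_2 → C_1 sends each 2-simplex [p,q,r] to [q,r] − [p,r] + [p,q]. For instance
  ∂EFG = FG − EG + EF,
  ∂DFL = FL − DL + DF.
This gives a 30×20 integer matrix of rank 20; reducing to Smith normal form yields diagonal entries (1,1,1,1,1,1,1,1,1,1,1,1,1,1,1,1,1,1,1,2).

From H_k ≅ ker(∂_k) / im(∂_{k+1}) we obtain:

  H_0: rank C_0 − rank ∂_1 = 10 − 9 = 1, and the invariant factors of ∂_1 are all 1, so H_0 = Z.
  H_1: rank ker ∂_1 − rank ∂_2 = (30 − 9) − 20 = 1, and ∂_2 has invariant factor 2 > 1, so H_1 = Z ⊕ Z/2Z.
  H_2: rank ker ∂_2 − rank ∂_3 = (20 − 20) − 0 = 0, and there is no ∂_3, so H_2 = 0.

As a check, the Euler characteristic is 10 − 30 + 20 = 0, which agrees with 1 − 1 + 0 = 0.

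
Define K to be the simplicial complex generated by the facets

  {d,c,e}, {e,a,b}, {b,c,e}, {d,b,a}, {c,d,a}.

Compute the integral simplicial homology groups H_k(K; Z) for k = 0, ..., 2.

H_0 = Z,  H_1 = Z,  H_2 = 0.

Order the vertices as a < b < c < d < e. Listing each simplex with vertices in this order, K has dimension 2 with simplices:

  0-simplices (5): a, b, c, d, e
  1-simplices (10): ab, ac, ad, ae, bc, bd, be, cd, ce, de
  2-simplices (5): abd, abe, acd, bce, cde

giving chain groups C_0 ≅ Z^5, C_1 ≅ Z^10, C_2 ≅ Z^5.

Boundary ∂_1: C_1 → C_0 is given by ∂[p,q] = [q] − [p]. For instance
  ∂de = e − d.
This gives a 5×10 integer matrix of rank 4; reducing to Smith normal form yields diagonal entries (1,1,1,1).

∂_2: C_2 → C_1 sends each 2-simplex [p,q,r] to [q,r] − [p,r] + [p,q]. For instance
  ∂abe = be − ae + ab,
  ∂acd = cd − ad + ac.
The 10×5 boundary matrix has rank 5 and Smith normal form diag(1,1,1,1,1).

From H_k ≅ ker(∂_k) / im(∂_{k+1}) we obtain:

  H_0: rank C_0 − rank ∂_1 = 5 − 4 = 1, and the invariant factors of ∂_1 are all 1, so H_0 = Z.
  H_1: rank ker ∂_1 − rank ∂_2 = (10 − 4) − 5 = 1, and the invariant factors of ∂_2 are all 1, so H_1 = Z.
  H_2: rank ker ∂_2 − rank ∂_3 = (5 − 5) − 0 = 0, and there is no ∂_3, so H_2 = 0.

(K is a triangulation of the Möbius band.)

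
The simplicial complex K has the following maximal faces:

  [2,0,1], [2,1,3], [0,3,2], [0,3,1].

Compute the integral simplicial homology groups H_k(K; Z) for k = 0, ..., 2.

Fix the vertex order 0 < 1 < 2 < 3 and write every simplex with vertices in increasing order. Then dim K = 2 and the simplices of K are:

  0-simplices (4): [0], [1], [2], [3]
  1-simplices (6): [0,1], [0,2], [0,3], [1,2], [1,3], [2,3]
  2-simplices (4): [0,1,2], [0,1,3], [0,2,3], [1,2,3]

giving chain groups C_0 ≅ Z^4, C_1 ≅ Z^6, C_2 ≅ Z^4.

The boundary map ∂_1: C_1 → C_0 maps an edge to its endpoints' difference, ∂[p,q] = q − p. For instance
  ∂[1,2] = [2] − [1].
The resulting 4×6 matrix has rank 3, and its Smith normal form has invariant factors (1,1,1).

Boundary ∂_2: C_2 → C_1 maps a triangle to the signed sum of its edges. For instance
  ∂[1,2,3] = [2,3] − [1,3] + [1,2],
  ∂[0,2,3] = [2,3] − [0,3] + [0,2].
As a 6×4 matrix over Z this has rank 3, with invariant factors (1,1,1).

Now H_k = ker ∂_k / im ∂_{k+1}, so:

  H_0: rank C_0 − rank ∂_1 = 4 − 3 = 1, and the invariant factors of ∂_1 are all 1, so H_0 = Z.
  H_1: rank ker ∂_1 − rank ∂_2 = (6 − 3) − 3 = 0, and the invariant factors of ∂_2 are all 1, so H_1 = 0.
  H_2: rank ker ∂_2 − rank ∂_3 = (4 − 3) − 0 = 1, and there is no ∂_3, so H_2 = Z.

(K is a triangulation of the 2-sphere S^2.)

H_0 = Z,  H_1 = 0,  H_2 = Z.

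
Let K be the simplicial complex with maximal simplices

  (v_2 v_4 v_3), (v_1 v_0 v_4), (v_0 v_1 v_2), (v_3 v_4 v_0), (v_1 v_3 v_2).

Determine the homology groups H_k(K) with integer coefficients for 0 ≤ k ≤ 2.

Fix the vertex order v_0 < v_1 < v_2 < v_3 < v_4 and write every simplex with vertices in increasing order. Then dim K = 2 and the simplices of K are:

  0-simplices (5): [v_0], [v_1], [v_2], [v_3], [v_4]
  1-simplices (10): [v_0,v_1], [v_0,v_2], [v_0,v_3], [v_0,v_4], [v_1,v_2], [v_1,v_3], [v_1,v_4], [v_2,v_3], [v_2,v_4], [v_3,v_4]
  2-simplices (5): [v_0,v_1,v_2], [v_0,v_1,v_4], [v_0,v_3,v_4], [v_1,v_2,v_3], [v_2,v_3,v_4]

giving chain groups C_0 ≅ Z^5, C_1 ≅ Z^10, C_2 ≅ Z^5.

Boundary ∂_1: C_1 → C_0 maps an edge to its endpoints' difference, ∂[p,q] = q − p. For instance
  ∂[v_2,v_4] = [v_4] − [v_2].
This gives a 5×10 integer matrix of rank 4; reducing to Smith normal form yields diagonal entries (1,1,1,1).

∂_2: C_2 → C_1 maps a triangle to the signed sum of its edges. For instance
  ∂[v_0,v_1,v_2] = [v_1,v_2] − [v_0,v_2] + [v_0,v_1],
  ∂[v_2,v_3,v_4] = [v_3,v_4] − [v_2,v_4] + [v_2,v_3].
This gives a 10×5 integer matrix of rank 5; reducing to Smith normal form yields diagonal entries (1,1,1,1,1).

Now H_k = ker ∂_k / im ∂_{k+1}, so:

  H_0: rank C_0 − rank ∂_1 = 5 − 4 = 1, and the invariant factors of ∂_1 are all 1, so H_0 ≅ Z.
  H_1: rank ker ∂_1 − rank ∂_2 = (10 − 4) − 5 = 1, and the invariant factors of ∂_2 are all 1, so H_1 ≅ Z.
  H_2: rank ker ∂_2 − rank ∂_3 = (5 − 5) − 0 = 0, and there is no ∂_3, so H_2 ≅ 0.

As a check, the Euler characteristic is 5 − 10 + 5 = 0, which agrees with 1 − 1 + 0 = 0.

H_0 = Z,  H_1 = Z,  H_2 = 0.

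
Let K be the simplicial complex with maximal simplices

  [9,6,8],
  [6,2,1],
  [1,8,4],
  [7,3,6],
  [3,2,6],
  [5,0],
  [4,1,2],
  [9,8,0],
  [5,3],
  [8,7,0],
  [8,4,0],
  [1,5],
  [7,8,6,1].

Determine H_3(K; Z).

Order the vertices as 0 < 1 < 2 < 3 < 4 < 5 < 6 < 7 < 8 < 9. Listing each simplex with vertices in this order, K has dimension 3 with simplices:

  0-simplices (10): [0], [1], [2], [3], [4], [5], [6], [7], [8], [9]
  1-simplices (23): [0,4], [0,5], [0,7], [0,8], [0,9], [1,2], [1,4], [1,5], [1,6], [1,7], [1,8], [2,3], [2,4], [2,6], [3,5], [3,6], [3,7], [4,8], [6,7], [6,8], [6,9], [7,8], [8,9]
  2-simplices (13): [0,4,8], [0,7,8], [0,8,9], [1,2,4], [1,2,6], [1,4,8], [1,6,7], [1,6,8], [1,7,8], [2,3,6], [3,6,7], [6,7,8], [6,8,9]
  3-simplices (1): [1,6,7,8]

Hence C_0 ≅ Z^10, C_1 ≅ Z^23, C_2 ≅ Z^13, C_3 ≅ Z^1.

∂_1: C_1 → C_0 sends each edge [p,q] (with p < q) to q − p. For instance
  ∂[4,8] = [8] − [4].
The 10×23 boundary matrix has rank 9 and Smith normal form diag(1,1,1,1,1,1,1,1,1).

The boundary map ∂_2: C_2 → C_1 sends each 2-simplex [p,q,r] to [q,r] − [p,r] + [p,q]. For instance
  ∂[3,6,7] = [6,7] − [3,7] + [3,6],
  ∂[6,8,9] = [8,9] − [6,9] + [6,8].
The resulting 23×13 matrix has rank 12, and its Smith normal form has invariant factors (1,1,1,1,1,1,1,1,1,1,1,1).

∂_3: C_3 → C_2 sends each 3-simplex σ to the alternating sum Σ_i (−1)^i (σ with its i-th vertex removed). For instance
  ∂[1,6,7,8] = [6,7,8] − [1,7,8] + [1,6,8] − [1,6,7].
As a 13×1 matrix over Z this has rank 1, with invariant factors (1).

Reading off H_k = ker ∂_k / im ∂_{k+1}:

  H_3: rank ker ∂_3 − rank ∂_4 = (1 − 1) − 0 = 0, and there is no ∂_4, so H_3 = 0.

H_3 ≅ 0.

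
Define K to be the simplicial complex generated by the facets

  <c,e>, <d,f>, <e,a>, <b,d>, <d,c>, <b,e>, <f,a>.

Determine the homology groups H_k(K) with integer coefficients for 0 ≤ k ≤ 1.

K has 6 vertices, 7 edges.
rank ∂_0 = 0, rank ∂_1 = 5 ⇒ b_0 = 6 − 0 − 5 = 1; all invariant factors of ∂_1 are 1 so no torsion. So H_0 ≅ Z.
rank ∂_1 = 5, rank ∂_2 = 0 ⇒ b_1 = 7 − 5 − 0 = 2. So H_1 ≅ Z^2.

H_0 ≅ Z,  H_1 ≅ Z^2.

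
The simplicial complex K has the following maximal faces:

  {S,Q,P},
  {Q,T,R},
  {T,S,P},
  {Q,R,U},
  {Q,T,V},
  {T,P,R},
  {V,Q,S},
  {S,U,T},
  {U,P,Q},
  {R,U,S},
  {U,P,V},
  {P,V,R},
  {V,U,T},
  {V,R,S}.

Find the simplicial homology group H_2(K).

Fix the vertex order P < Q < R < S < T < U < V and write every simplex with vertices in increasing order. Then dim K = 2 and the simplices of K are:

  0-simplices (7): P, Q, R, S, T, U, V
  1-simplices (21): PQ, PR, PS, PT, PU, PV, QR, QS, QT, QU, QV, RS, RT, RU, RV, ST, SU, SV, TU, TV, UV
  2-simplices (14): PQS, PQU, PRT, PRV, PST, PUV, QRT, QRU, QSV, QTV, RSU, RSV, STU, TUV

Hence C_0 ≅ Z^7, C_1 ≅ Z^21, C_2 ≅ Z^14.

∂_1: C_1 → C_0 maps an edge to its endpoints' difference, ∂[p,q] = q − p.
The resulting 7×21 matrix has rank 6, and its Smith normal form has invariant factors (1,1,1,1,1,1).

∂_2: C_2 → C_1 acts by ∂[p,q,r] = [q,r] − [p,r] + [p,q]. For instance
  ∂PQU = QU − PU + PQ,
  ∂PQS = QS − PS + PQ.
The 21×14 boundary matrix has rank 13 and Smith normal form diag(1,1,1,1,1,1,1,1,1,1,1,1,1).

Now H_k = ker ∂_k / im ∂_{k+1}, so:

  H_2: rank ker ∂_2 − rank ∂_3 = (14 − 13) − 0 = 1, and there is no ∂_3, so H_2 ≅ Z.

H_2 = Z.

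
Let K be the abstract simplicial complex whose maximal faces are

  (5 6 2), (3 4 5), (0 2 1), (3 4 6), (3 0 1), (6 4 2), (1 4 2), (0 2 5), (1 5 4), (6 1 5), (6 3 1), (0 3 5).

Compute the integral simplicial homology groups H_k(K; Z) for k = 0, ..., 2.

H_0 ≅ Z,  H_1 ≅ Z/2,  H_2 = 0.

We work with the vertex ordering 0 < 1 < 2 < 3 < 4 < 5 < 6. The simplices of K, each written with vertices in increasing order, are:

  0-simplices (7): [0], [1], [2], [3], [4], [5], [6]
  1-simplices (18): [0,1], [0,2], [0,3], [0,5], [1,2], [1,3], [1,4], [1,5], [1,6], [2,4], [2,5], [2,6], [3,4], [3,5], [3,6], [4,5], [4,6], [5,6]
  2-simplices (12): [0,1,2], [0,1,3], [0,2,5], [0,3,5], [1,2,4], [1,3,6], [1,4,5], [1,5,6], [2,4,6], [2,5,6], [3,4,5], [3,4,6]

giving chain groups C_0 ≅ Z^7, C_1 ≅ Z^18, C_2 ≅ Z^12.

Boundary ∂_1: C_1 → C_0 is given by ∂[p,q] = [q] − [p].
As a 7×18 matrix over Z this has rank 6, with invariant factors (1,1,1,1,1,1).

The boundary map ∂_2: C_2 → C_1 maps a triangle to the signed sum of its edges. For instance
  ∂[1,4,5] = [4,5] − [1,5] + [1,4],
  ∂[3,4,5] = [4,5] − [3,5] + [3,4].
As a 18×12 matrix over Z this has rank 12, with invariant factors (1,1,1,1,1,1,1,1,1,1,1,2).

From H_k ≅ ker(∂_k) / im(∂_{k+1}) we obtain:

  H_0: rank C_0 − rank ∂_1 = 7 − 6 = 1, and the invariant factors of ∂_1 are all 1, so H_0 = Z.
  H_1: rank ker ∂_1 − rank ∂_2 = (18 − 6) − 12 = 0, and ∂_2 has invariant factor 2 > 1, so H_1 = Z/2.
  H_2: rank ker ∂_2 − rank ∂_3 = (12 − 12) − 0 = 0, and there is no ∂_3, so H_2 = 0.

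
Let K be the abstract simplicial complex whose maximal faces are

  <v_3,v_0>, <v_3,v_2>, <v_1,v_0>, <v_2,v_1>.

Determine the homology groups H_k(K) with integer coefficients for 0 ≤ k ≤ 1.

K has 4 vertices, 4 edges.
rank ∂_0 = 0, rank ∂_1 = 3 ⇒ b_0 = 4 − 0 − 3 = 1; all invariant factors of ∂_1 are 1 so no torsion. So H_0 = Z.
rank ∂_1 = 3, rank ∂_2 = 0 ⇒ b_1 = 4 − 3 − 0 = 1. So H_1 = Z.

H_0 ≅ Z,  H_1 ≅ Z.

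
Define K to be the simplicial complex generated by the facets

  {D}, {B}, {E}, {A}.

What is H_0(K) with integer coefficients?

H_0 ≅ Z^4.

We work with the vertex ordering A < B < D < E. The simplices of K, each written with vertices in increasing order, are:

  0-simplices (4): A, B, D, E

Hence C_0 ≅ Z^4.

Now H_k = ker ∂_k / im ∂_{k+1}, so:

  H_0: rank C_0 − rank ∂_1 = 4 − 0 = 4, and there is no ∂_1, so H_0 = Z^4.

(K is a triangulation of a set of 4 points.)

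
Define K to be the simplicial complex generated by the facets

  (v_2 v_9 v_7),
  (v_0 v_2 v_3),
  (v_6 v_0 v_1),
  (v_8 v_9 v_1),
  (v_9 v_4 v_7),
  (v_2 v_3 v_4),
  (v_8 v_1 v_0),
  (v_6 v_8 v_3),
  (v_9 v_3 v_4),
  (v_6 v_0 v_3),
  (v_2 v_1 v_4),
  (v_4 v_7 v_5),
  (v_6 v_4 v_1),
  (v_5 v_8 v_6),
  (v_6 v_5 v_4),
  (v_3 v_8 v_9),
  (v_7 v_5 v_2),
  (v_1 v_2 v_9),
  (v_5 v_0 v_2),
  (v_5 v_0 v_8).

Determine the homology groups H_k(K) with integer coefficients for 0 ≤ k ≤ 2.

H_0 = Z,  H_1 = Z ⊕ Z/2,  H_2 = 0.

Fix the vertex order v_0 < v_1 < v_2 < v_3 < v_4 < v_5 < v_6 < v_7 < v_8 < v_9 and write every simplex with vertices in increasing order. Then dim K = 2 and the simplices of K are:

  0-simplices (10): [v_0], [v_1], [v_2], [v_3], [v_4], [v_5], [v_6], [v_7], [v_8], [v_9]
  1-simplices (30): (30 of them)
  2-simplices (20): (20 of them)

giving chain groups C_0 ≅ Z^10, C_1 ≅ Z^30, C_2 ≅ Z^20.

Boundary ∂_1: C_1 → C_0 sends each edge [p,q] (with p < q) to q − p.
This gives a 10×30 integer matrix of rank 9; reducing to Smith normal form yields diagonal entries (1,1,1,1,1,1,1,1,1).

∂_2: C_2 → C_1 sends each 2-simplex [p,q,r] to [q,r] − [p,r] + [p,q]. For instance
  ∂[v_1,v_2,v_9] = [v_2,v_9] − [v_1,v_9] + [v_1,v_2],
  ∂[v_1,v_4,v_6] = [v_4,v_6] − [v_1,v_6] + [v_1,v_4].
The resulting 30×20 matrix has rank 20, and its Smith normal form has invariant factors (1,1,1,1,1,1,1,1,1,1,1,1,1,1,1,1,1,1,1,2).

From H_k ≅ ker(∂_k) / im(∂_{k+1}) we obtain:

  H_0: rank C_0 − rank ∂_1 = 10 − 9 = 1, and the invariant factors of ∂_1 are all 1, so H_0 = Z.
  H_1: rank ker ∂_1 − rank ∂_2 = (30 − 9) − 20 = 1, and ∂_2 has invariant factor 2 > 1, so H_1 = Z ⊕ Z/2.
  H_2: rank ker ∂_2 − rank ∂_3 = (20 − 20) − 0 = 0, and there is no ∂_3, so H_2 = 0.

As a check, the Euler characteristic is 10 − 30 + 20 = 0, which agrees with 1 − 1 + 0 = 0.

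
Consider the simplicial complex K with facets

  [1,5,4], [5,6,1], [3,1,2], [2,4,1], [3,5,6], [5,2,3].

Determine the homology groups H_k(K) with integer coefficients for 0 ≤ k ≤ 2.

H_0 ≅ Z,  H_1 ≅ Z,  H_2 = 0.

We work with the vertex ordering 1 < 2 < 3 < 4 < 5 < 6. The simplices of K, each written with vertices in increasing order, are:

  0-simplices (6): [1], [2], [3], [4], [5], [6]
  1-simplices (12): [1,2], [1,3], [1,4], [1,5], [1,6], [2,3], [2,4], [2,5], [3,5], [3,6], [4,5], [5,6]
  2-simplices (6): [1,2,3], [1,2,4], [1,4,5], [1,5,6], [2,3,5], [3,5,6]

Hence C_0 ≅ Z^6, C_1 ≅ Z^12, C_2 ≅ Z^6.

The boundary map ∂_1: C_1 → C_0 maps an edge to its endpoints' difference, ∂[p,q] = q − p.
As a 6×12 matrix over Z this has rank 5, with invariant factors (1,1,1,1,1).

∂_2: C_2 → C_1 maps a triangle to the signed sum of its edges. For instance
  ∂[1,2,4] = [2,4] − [1,4] + [1,2],
  ∂[1,5,6] = [5,6] − [1,6] + [1,5].
The 12×6 boundary matrix has rank 6 and Smith normal form diag(1,1,1,1,1,1).

Computing H_k = (kernel of ∂_k) / (image of ∂_{k+1}):

  H_0: rank C_0 − rank ∂_1 = 6 − 5 = 1, and the invariant factors of ∂_1 are all 1, so H_0 ≅ Z.
  H_1: rank ker ∂_1 − rank ∂_2 = (12 − 5) − 6 = 1, and the invariant factors of ∂_2 are all 1, so H_1 ≅ Z.
  H_2: rank ker ∂_2 − rank ∂_3 = (6 − 6) − 0 = 0, and there is no ∂_3, so H_2 ≅ 0.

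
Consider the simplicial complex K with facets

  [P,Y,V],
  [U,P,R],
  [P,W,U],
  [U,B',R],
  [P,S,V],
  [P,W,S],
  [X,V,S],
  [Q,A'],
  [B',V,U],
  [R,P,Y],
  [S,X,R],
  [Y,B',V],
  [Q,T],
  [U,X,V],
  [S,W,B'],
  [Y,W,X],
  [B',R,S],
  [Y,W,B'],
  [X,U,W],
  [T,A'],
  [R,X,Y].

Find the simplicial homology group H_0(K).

H_0 ≅ Z^2.

We work with the vertex ordering P < Q < R < S < T < U < V < W < X < Y < A' < B'. The simplices of K, each written with vertices in increasing order, are:

  0-simplices (12): [P], [Q], [R], [S], [T], [U], [V], [W], [X], [Y], [A'], [B']
  1-simplices (30): (30 of them)
  2-simplices (18): (18 of them)

so the chain groups are C_0 ≅ Z^12, C_1 ≅ Z^30, C_2 ≅ Z^18.

The boundary map ∂_1: C_1 → C_0 sends each edge [p,q] (with p < q) to q − p. For instance
  ∂[S,V] = [V] − [S].
As a 12×30 matrix over Z this has rank 10, with invariant factors (1,1,1,1,1,1,1,1,1,1).

The boundary map ∂_2: C_2 → C_1 sends each 2-simplex [p,q,r] to [q,r] − [p,r] + [p,q]. For instance
  ∂[U,V,B'] = [V,B'] − [U,B'] + [U,V],
  ∂[R,U,B'] = [U,B'] − [R,B'] + [R,U].
The 30×18 boundary matrix has rank 17 and Smith normal form diag(1,1,1,1,1,1,1,1,1,1,1,1,1,1,1,1,1).

Computing H_k = (kernel of ∂_k) / (image of ∂_{k+1}):

  H_0: rank C_0 − rank ∂_1 = 12 − 10 = 2, and the invariant factors of ∂_1 are all 1, so H_0 ≅ Z^2.

(K is a triangulation of the disjoint union of the circle S^1 and the torus T^2.)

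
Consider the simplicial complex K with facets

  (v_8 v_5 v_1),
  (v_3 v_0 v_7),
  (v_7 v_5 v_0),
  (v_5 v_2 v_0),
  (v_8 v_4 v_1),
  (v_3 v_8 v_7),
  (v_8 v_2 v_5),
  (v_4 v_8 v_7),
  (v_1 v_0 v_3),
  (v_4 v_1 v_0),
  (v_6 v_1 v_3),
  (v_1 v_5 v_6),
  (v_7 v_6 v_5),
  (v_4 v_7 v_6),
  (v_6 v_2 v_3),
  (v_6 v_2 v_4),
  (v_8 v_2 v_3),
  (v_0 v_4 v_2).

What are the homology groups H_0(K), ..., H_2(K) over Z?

Take the total order v_0 < v_1 < v_2 < v_3 < v_4 < v_5 < v_6 < v_7 < v_8 on the vertex set. Then K (dimension 2) consists of the simplices:

  0-simplices (9): [v_0], [v_1], [v_2], [v_3], [v_4], [v_5], [v_6], [v_7], [v_8]
  1-simplices (27): (27 of them)
  2-simplices (18): (18 of them)

so the chain groups are C_0 ≅ Z^9, C_1 ≅ Z^27, C_2 ≅ Z^18.

The boundary map ∂_1: C_1 → C_0 maps an edge to its endpoints' difference, ∂[p,q] = q − p. For instance
  ∂[v_4,v_8] = [v_8] − [v_4].
The 9×27 boundary matrix has rank 8 and Smith normal form diag(1,1,1,1,1,1,1,1).

∂_2: C_2 → C_1 acts by ∂[p,q,r] = [q,r] − [p,r] + [p,q]. For instance
  ∂[v_2,v_4,v_6] = [v_4,v_6] − [v_2,v_6] + [v_2,v_4],
  ∂[v_5,v_6,v_7] = [v_6,v_7] − [v_5,v_7] + [v_5,v_6].
The 27×18 boundary matrix has rank 17 and Smith normal form diag(1,1,1,1,1,1,1,1,1,1,1,1,1,1,1,1,1).

From H_k ≅ ker(∂_k) / im(∂_{k+1}) we obtain:

  H_0: rank C_0 − rank ∂_1 = 9 − 8 = 1, and the invariant factors of ∂_1 are all 1, so H_0 = Z.
  H_1: rank ker ∂_1 − rank ∂_2 = (27 − 8) − 17 = 2, and the invariant factors of ∂_2 are all 1, so H_1 = Z^2.
  H_2: rank ker ∂_2 − rank ∂_3 = (18 − 17) − 0 = 1, and there is no ∂_3, so H_2 = Z.

As a check, the Euler characteristic is 9 − 27 + 18 = 0, which agrees with 1 − 2 + 1 = 0.
(K is a triangulation of the torus T^2.)

H_0 ≅ Z,  H_1 ≅ Z^2,  H_2 ≅ Z.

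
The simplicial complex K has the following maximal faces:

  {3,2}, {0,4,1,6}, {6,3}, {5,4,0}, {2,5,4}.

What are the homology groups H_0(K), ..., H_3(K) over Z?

H_0 ≅ Z,  H_1 ≅ Z,  H_2 = 0,  H_3 = 0.

K has 7 vertices, 12 edges, 6 triangles, 1 3-simplex.
rank ∂_0 = 0, rank ∂_1 = 6 ⇒ b_0 = 7 − 0 − 6 = 1; all invariant factors of ∂_1 are 1 so no torsion. So H_0 = Z.
rank ∂_1 = 6, rank ∂_2 = 5 ⇒ b_1 = 12 − 6 − 5 = 1; all invariant factors of ∂_2 are 1 so no torsion. So H_1 = Z.
rank ∂_2 = 5, rank ∂_3 = 1 ⇒ b_2 = 6 − 5 − 1 = 0; all invariant factors of ∂_3 are 1 so no torsion. So H_2 = 0.
rank ∂_3 = 1, rank ∂_4 = 0 ⇒ b_3 = 1 − 1 − 0 = 0. So H_3 = 0.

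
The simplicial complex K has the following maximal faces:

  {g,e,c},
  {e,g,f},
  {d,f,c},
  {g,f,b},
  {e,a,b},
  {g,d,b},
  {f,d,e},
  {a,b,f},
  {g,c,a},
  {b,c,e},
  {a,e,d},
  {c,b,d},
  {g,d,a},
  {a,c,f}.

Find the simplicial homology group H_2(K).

H_2 ≅ Z.

Take the total order a < b < c < d < e < f < g on the vertex set. Then K (dimension 2) consists of the simplices:

  0-simplices (7): a, b, c, d, e, f, g
  1-simplices (21): ab, ac, ad, ae, af, ag, bc, bd, be, bf, bg, cd, ce, cf, cg, de, df, dg, ef, eg, fg
  2-simplices (14): abe, abf, acf, acg, ade, adg, bcd, bce, bdg, bfg, cdf, ceg, def, efg

so the chain groups are C_0 ≅ Z^7, C_1 ≅ Z^21, C_2 ≅ Z^14.

Boundary ∂_1: C_1 → C_0 maps an edge to its endpoints' difference, ∂[p,q] = q − p.
The resulting 7×21 matrix has rank 6, and its Smith normal form has invariant factors (1,1,1,1,1,1).

The boundary map ∂_2: C_2 → C_1 acts by ∂[p,q,r] = [q,r] − [p,r] + [p,q]. For instance
  ∂acg = cg − ag + ac,
  ∂bfg = fg − bg + bf.
The 21×14 boundary matrix has rank 13 and Smith normal form diag(1,1,1,1,1,1,1,1,1,1,1,1,1).

From H_k ≅ ker(∂_k) / im(∂_{k+1}) we obtain:

  H_2: rank ker ∂_2 − rank ∂_3 = (14 − 13) − 0 = 1, and there is no ∂_3, so H_2 ≅ Z.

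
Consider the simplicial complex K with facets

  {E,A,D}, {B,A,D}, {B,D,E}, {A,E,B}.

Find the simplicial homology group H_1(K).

H_1 ≅ 0.

We work with the vertex ordering A < B < D < E. The simplices of K, each written with vertices in increasing order, are:

  0-simplices (4): A, B, D, E
  1-simplices (6): AB, AD, AE, BD, BE, DE
  2-simplices (4): ABD, ABE, ADE, BDE

so the chain groups are C_0 ≅ Z^4, C_1 ≅ Z^6, C_2 ≅ Z^4.

The boundary map ∂_1: C_1 → C_0 is given by ∂[p,q] = [q] − [p].
The 4×6 boundary matrix has rank 3 and Smith normal form diag(1,1,1).

∂_2: C_2 → C_1 sends each 2-simplex [p,q,r] to [q,r] − [p,r] + [p,q]. For instance
  ∂ABD = BD − AD + AB,
  ∂ABE = BE − AE + AB.
This gives a 6×4 integer matrix of rank 3; reducing to Smith normal form yields diagonal entries (1,1,1).

Now H_k = ker ∂_k / im ∂_{k+1}, so:

  H_1: rank ker ∂_1 − rank ∂_2 = (6 − 3) − 3 = 0, and the invariant factors of ∂_2 are all 1, so H_1 = 0.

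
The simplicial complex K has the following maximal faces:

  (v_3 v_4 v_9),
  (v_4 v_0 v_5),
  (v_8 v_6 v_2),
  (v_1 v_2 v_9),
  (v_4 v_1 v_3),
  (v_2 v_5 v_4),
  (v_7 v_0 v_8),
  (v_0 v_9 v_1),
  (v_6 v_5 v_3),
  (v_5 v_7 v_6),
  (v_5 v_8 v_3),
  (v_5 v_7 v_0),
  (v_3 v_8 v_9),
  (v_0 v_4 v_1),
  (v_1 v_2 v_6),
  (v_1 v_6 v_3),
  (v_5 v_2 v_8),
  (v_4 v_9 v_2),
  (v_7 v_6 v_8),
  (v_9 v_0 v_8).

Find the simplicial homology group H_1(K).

H_1 = Z ⊕ Z/2.

We work with the vertex ordering v_0 < v_1 < v_2 < v_3 < v_4 < v_5 < v_6 < v_7 < v_8 < v_9. The simplices of K, each written with vertices in increasing order, are:

  0-simplices (10): [v_0], [v_1], [v_2], [v_3], [v_4], [v_5], [v_6], [v_7], [v_8], [v_9]
  1-simplices (30): (30 of them)
  2-simplices (20): (20 of them)

so the chain groups are C_0 ≅ Z^10, C_1 ≅ Z^30, C_2 ≅ Z^20.

Boundary ∂_1: C_1 → C_0 is given by ∂[p,q] = [q] − [p]. For instance
  ∂[v_4,v_5] = [v_5] − [v_4].
The 10×30 boundary matrix has rank 9 and Smith normal form diag(1,1,1,1,1,1,1,1,1).

∂_2: C_2 → C_1 acts by ∂[p,q,r] = [q,r] − [p,r] + [p,q]. For instance
  ∂[v_1,v_3,v_4] = [v_3,v_4] − [v_1,v_4] + [v_1,v_3],
  ∂[v_1,v_3,v_6] = [v_3,v_6] − [v_1,v_6] + [v_1,v_3].
The 30×20 boundary matrix has rank 20 and Smith normal form diag(1,1,1,1,1,1,1,1,1,1,1,1,1,1,1,1,1,1,1,2).

Now H_k = ker ∂_k / im ∂_{k+1}, so:

  H_1: rank ker ∂_1 − rank ∂_2 = (30 − 9) − 20 = 1, and ∂_2 has invariant factor 2 > 1, so H_1 = Z ⊕ Z/2.

(K is a triangulation of the Klein bottle.)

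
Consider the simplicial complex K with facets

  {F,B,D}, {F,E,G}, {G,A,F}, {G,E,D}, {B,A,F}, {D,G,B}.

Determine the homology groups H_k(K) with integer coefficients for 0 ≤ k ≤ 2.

H_0 = Z,  H_1 = Z,  H_2 = 0.

Take the total order A < B < D < E < F < G on the vertex set. Then K (dimension 2) consists of the simplices:

  0-simplices (6): A, B, D, E, F, G
  1-simplices (12): AB, AF, AG, BD, BF, BG, DE, DF, DG, EF, EG, FG
  2-simplices (6): ABF, AFG, BDF, BDG, DEG, EFG

giving chain groups C_0 ≅ Z^6, C_1 ≅ Z^12, C_2 ≅ Z^6.

Boundary ∂_1: C_1 → C_0 maps an edge to its endpoints' difference, ∂[p,q] = q − p. For instance
  ∂BF = F − B.
The resulting 6×12 matrix has rank 5, and its Smith normal form has invariant factors (1,1,1,1,1).

Boundary ∂_2: C_2 → C_1 sends each 2-simplex [p,q,r] to [q,r] − [p,r] + [p,q]. For instance
  ∂BDF = DF − BF + BD,
  ∂DEG = EG − DG + DE.
As a 12×6 matrix over Z this has rank 6, with invariant factors (1,1,1,1,1,1).

Reading off H_k = ker ∂_k / im ∂_{k+1}:

  H_0: rank C_0 − rank ∂_1 = 6 − 5 = 1, and the invariant factors of ∂_1 are all 1, so H_0 ≅ Z.
  H_1: rank ker ∂_1 − rank ∂_2 = (12 − 5) − 6 = 1, and the invariant factors of ∂_2 are all 1, so H_1 ≅ Z.
  H_2: rank ker ∂_2 − rank ∂_3 = (6 − 6) − 0 = 0, and there is no ∂_3, so H_2 ≅ 0.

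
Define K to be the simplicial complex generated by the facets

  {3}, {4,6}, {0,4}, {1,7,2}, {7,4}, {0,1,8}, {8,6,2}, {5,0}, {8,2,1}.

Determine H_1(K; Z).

H_1 ≅ Z^2.

K has 9 vertices, 13 edges, 4 triangles.
rank ∂_1 = 7, rank ∂_2 = 4 ⇒ b_1 = 13 − 7 − 4 = 2; all invariant factors of ∂_2 are 1 so no torsion. So H_1 = Z^2.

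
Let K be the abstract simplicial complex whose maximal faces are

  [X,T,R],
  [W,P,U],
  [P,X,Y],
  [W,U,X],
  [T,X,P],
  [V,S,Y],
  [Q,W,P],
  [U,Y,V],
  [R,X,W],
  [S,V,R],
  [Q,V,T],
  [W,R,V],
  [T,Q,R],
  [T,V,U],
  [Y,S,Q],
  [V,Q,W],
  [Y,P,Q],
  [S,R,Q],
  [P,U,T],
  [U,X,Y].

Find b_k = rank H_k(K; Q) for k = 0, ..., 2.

b_0 = 1, b_1 = 1, b_2 = 0.

Take the total order P < Q < R < S < T < U < V < W < X < Y on the vertex set. Then K (dimension 2) consists of the simplices:

  0-simplices (10): P, Q, R, S, T, U, V, W, X, Y
  1-simplices (30): PQ, PT, PU, PW, PX, PY, QR, QS, QT, QV, QW, QY, RS, RT, RV, RW, RX, SV, SY, TU, TV, TX, UV, UW, UX, UY, VW, VY, WX, XY
  2-simplices (20): PQW, PQY, PTU, PTX, PUW, PXY, QRS, QRT, QSY, QTV, QVW, RSV, RTX, RVW, RWX, SVY, TUV, UVY, UWX, UXY

so the chain groups are C_0 ≅ Z^10, C_1 ≅ Z^30, C_2 ≅ Z^20.

Boundary ∂_1: C_1 → C_0 maps an edge to its endpoints' difference, ∂[p,q] = q − p. For instance
  ∂SY = Y − S.
The resulting 10×30 matrix has rank 9, and its Smith normal form has invariant factors (1,1,1,1,1,1,1,1,1).

∂_2: C_2 → C_1 acts by ∂[p,q,r] = [q,r] − [p,r] + [p,q]. For instance
  ∂RVW = VW − RW + RV,
  ∂SVY = VY − SY + SV.
As a 30×20 matrix over Z this has rank 20, with invariant factors (1,1,1,1,1,1,1,1,1,1,1,1,1,1,1,1,1,1,1,2).

Reading off H_k = ker ∂_k / im ∂_{k+1}:

  H_0: rank C_0 − rank ∂_1 = 10 − 9 = 1, and the invariant factors of ∂_1 are all 1, so H_0 ≅ Z.
  H_1: rank ker ∂_1 − rank ∂_2 = (30 − 9) − 20 = 1, and ∂_2 has invariant factor 2 > 1, so H_1 ≅ Z ⊕ Z_2.
  H_2: rank ker ∂_2 − rank ∂_3 = (20 − 20) − 0 = 0, and there is no ∂_3, so H_2 ≅ 0.

(K is a triangulation of the Klein bottle.)

Hence the Betti numbers are b_0 = 1, b_1 = 1, b_2 = 0.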